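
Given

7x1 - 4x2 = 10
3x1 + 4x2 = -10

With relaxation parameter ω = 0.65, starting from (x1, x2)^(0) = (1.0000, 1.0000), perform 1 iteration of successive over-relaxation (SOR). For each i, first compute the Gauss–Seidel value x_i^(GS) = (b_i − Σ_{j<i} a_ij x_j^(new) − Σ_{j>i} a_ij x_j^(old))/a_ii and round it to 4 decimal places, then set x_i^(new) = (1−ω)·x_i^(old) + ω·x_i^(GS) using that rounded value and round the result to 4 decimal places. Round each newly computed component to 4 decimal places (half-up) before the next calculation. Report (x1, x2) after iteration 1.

Iteration 1:
  x1: GS value = (10 - (-4)·1.0000) / (7) = 2.0000;  x1 ← (1−ω)·1.0000 + ω·2.0000 = 1.6500
  x2: GS value = (-10 - (3)·1.6500) / (4) = -3.7375;  x2 ← (1−ω)·1.0000 + ω·-3.7375 = -2.0794

(1.6500, -2.0794)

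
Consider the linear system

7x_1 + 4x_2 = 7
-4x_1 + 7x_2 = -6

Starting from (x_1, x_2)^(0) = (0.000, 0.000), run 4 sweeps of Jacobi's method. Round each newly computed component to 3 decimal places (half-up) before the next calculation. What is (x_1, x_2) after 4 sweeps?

(1.003, -0.193)

Iteration 1:
  x_1 = (7 - (4)·0.000) / (7) = 1.000
  x_2 = (-6 - (-4)·0.000) / (7) = -0.857
Iteration 2:
  x_1 = (7 - (4)·-0.857) / (7) = 1.490
  x_2 = (-6 - (-4)·1.000) / (7) = -0.286
Iteration 3:
  x_1 = (7 - (4)·-0.286) / (7) = 1.163
  x_2 = (-6 - (-4)·1.490) / (7) = -0.006
Iteration 4:
  x_1 = (7 - (4)·-0.006) / (7) = 1.003
  x_2 = (-6 - (-4)·1.163) / (7) = -0.193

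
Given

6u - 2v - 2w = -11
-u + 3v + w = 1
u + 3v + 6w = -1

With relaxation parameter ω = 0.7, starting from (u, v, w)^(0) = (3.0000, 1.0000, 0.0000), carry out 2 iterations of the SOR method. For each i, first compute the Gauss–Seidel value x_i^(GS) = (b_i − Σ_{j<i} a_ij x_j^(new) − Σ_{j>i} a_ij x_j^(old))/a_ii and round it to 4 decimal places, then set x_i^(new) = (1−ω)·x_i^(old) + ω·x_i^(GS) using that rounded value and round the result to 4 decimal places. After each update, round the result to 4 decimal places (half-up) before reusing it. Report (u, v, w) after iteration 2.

(-1.2759, 0.1489, -0.1020)

Iteration 1:
  u: GS value = (-11 - (-2)·1.0000 - (-2)·0.0000) / (6) = -1.5000;  u ← (1−ω)·3.0000 + ω·-1.5000 = -0.1500
  v: GS value = (1 - (-1)·-0.1500 - (1)·0.0000) / (3) = 0.2833;  v ← (1−ω)·1.0000 + ω·0.2833 = 0.4983
  w: GS value = (-1 - (1)·-0.1500 - (3)·0.4983) / (6) = -0.3908;  w ← (1−ω)·0.0000 + ω·-0.3908 = -0.2736
Iteration 2:
  u: GS value = (-11 - (-2)·0.4983 - (-2)·-0.2736) / (6) = -1.7584;  u ← (1−ω)·-0.1500 + ω·-1.7584 = -1.2759
  v: GS value = (1 - (-1)·-1.2759 - (1)·-0.2736) / (3) = -0.0008;  v ← (1−ω)·0.4983 + ω·-0.0008 = 0.1489
  w: GS value = (-1 - (1)·-1.2759 - (3)·0.1489) / (6) = -0.0285;  w ← (1−ω)·-0.2736 + ω·-0.0285 = -0.1020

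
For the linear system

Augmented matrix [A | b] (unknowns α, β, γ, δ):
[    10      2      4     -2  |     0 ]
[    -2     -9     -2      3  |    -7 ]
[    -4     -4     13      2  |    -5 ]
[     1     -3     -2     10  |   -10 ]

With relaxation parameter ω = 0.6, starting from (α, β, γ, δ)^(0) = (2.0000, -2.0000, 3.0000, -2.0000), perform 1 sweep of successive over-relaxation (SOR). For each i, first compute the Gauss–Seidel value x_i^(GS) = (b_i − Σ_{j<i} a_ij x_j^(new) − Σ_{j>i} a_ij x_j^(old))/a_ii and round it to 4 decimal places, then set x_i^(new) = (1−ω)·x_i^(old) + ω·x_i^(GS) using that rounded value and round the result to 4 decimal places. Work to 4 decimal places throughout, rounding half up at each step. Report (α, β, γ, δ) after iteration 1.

Iteration 1:
  α: GS value = (0 - (2)·-2.0000 - (4)·3.0000 - (-2)·-2.0000) / (10) = -1.2000;  α ← (1−ω)·2.0000 + ω·-1.2000 = 0.0800
  β: GS value = (-7 - (-2)·0.0800 - (-2)·3.0000 - (3)·-2.0000) / (-9) = -0.5733;  β ← (1−ω)·-2.0000 + ω·-0.5733 = -1.1440
  γ: GS value = (-5 - (-4)·0.0800 - (-4)·-1.1440 - (2)·-2.0000) / (13) = -0.4043;  γ ← (1−ω)·3.0000 + ω·-0.4043 = 0.9574
  δ: GS value = (-10 - (1)·0.0800 - (-3)·-1.1440 - (-2)·0.9574) / (10) = -1.1597;  δ ← (1−ω)·-2.0000 + ω·-1.1597 = -1.4958

(0.0800, -1.1440, 0.9574, -1.4958)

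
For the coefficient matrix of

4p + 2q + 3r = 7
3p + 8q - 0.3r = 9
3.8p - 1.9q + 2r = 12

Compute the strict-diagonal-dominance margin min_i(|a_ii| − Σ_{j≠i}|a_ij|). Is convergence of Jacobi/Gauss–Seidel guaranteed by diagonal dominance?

row 1: |4| − (2+3) = -1
row 2: |8| − (3+0.3) = 4.7
row 3: |2| − (3.8+1.9) = -3.7
minimum over rows = -3.7 → not strictly diagonally dominant

-3.7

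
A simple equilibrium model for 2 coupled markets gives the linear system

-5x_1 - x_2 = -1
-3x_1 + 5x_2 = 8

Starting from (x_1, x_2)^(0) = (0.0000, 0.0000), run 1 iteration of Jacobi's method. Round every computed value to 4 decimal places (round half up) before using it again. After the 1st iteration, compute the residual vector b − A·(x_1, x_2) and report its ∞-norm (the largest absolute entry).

Iteration 1:
  x_1 = (-1 - (-1)·0.0000) / (-5) = 0.2000
  x_2 = (8 - (-3)·0.0000) / (5) = 1.6000
Residual b − A·x = (1.6000, 0.6000); ∞-norm = 1.6000

1.6000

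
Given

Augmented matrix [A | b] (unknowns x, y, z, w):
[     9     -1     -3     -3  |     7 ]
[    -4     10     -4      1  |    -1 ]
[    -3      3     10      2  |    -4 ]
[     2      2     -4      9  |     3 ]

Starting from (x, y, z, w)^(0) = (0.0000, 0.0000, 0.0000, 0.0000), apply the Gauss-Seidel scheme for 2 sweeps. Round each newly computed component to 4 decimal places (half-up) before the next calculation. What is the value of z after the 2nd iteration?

-0.2132

Iteration 1:
  x = (7 - (-1)·0.0000 - (-3)·0.0000 - (-3)·0.0000) / (9) = 0.7778
  y = (-1 - (-4)·0.7778 - (-4)·0.0000 - (1)·0.0000) / (10) = 0.2111
  z = (-4 - (-3)·0.7778 - (3)·0.2111 - (2)·0.0000) / (10) = -0.2300
  w = (3 - (2)·0.7778 - (2)·0.2111 - (-4)·-0.2300) / (9) = 0.0114
Iteration 2:
  x = (7 - (-1)·0.2111 - (-3)·-0.2300 - (-3)·0.0114) / (9) = 0.7284
  y = (-1 - (-4)·0.7284 - (-4)·-0.2300 - (1)·0.0114) / (10) = 0.0982
  z = (-4 - (-3)·0.7284 - (3)·0.0982 - (2)·0.0114) / (10) = -0.2132
  w = (3 - (2)·0.7284 - (2)·0.0982 - (-4)·-0.2132) / (9) = 0.0549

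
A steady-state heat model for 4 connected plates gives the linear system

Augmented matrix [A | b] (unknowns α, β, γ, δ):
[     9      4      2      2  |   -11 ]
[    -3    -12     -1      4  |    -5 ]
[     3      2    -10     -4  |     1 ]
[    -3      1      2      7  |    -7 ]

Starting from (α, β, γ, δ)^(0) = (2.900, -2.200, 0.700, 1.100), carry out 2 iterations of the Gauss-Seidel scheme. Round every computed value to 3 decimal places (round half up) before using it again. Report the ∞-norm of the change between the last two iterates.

0.659

Iteration 1:
  α = (-11 - (4)·-2.200 - (2)·0.700 - (2)·1.100) / (9) = -0.644
  β = (-5 - (-3)·-0.644 - (-1)·0.700 - (4)·1.100) / (-12) = 0.886
  γ = (1 - (3)·-0.644 - (2)·0.886 - (-4)·1.100) / (-10) = -0.556
  δ = (-7 - (-3)·-0.644 - (1)·0.886 - (2)·-0.556) / (7) = -1.244
Iteration 2:
  α = (-11 - (4)·0.886 - (2)·-0.556 - (2)·-1.244) / (9) = -1.216
  β = (-5 - (-3)·-1.216 - (-1)·-0.556 - (4)·-1.244) / (-12) = 0.352
  γ = (1 - (3)·-1.216 - (2)·0.352 - (-4)·-1.244) / (-10) = 0.103
  δ = (-7 - (-3)·-1.216 - (1)·0.352 - (2)·0.103) / (7) = -1.601
Change: (-0.572, -0.534, 0.659, -0.357) → max |·| = 0.659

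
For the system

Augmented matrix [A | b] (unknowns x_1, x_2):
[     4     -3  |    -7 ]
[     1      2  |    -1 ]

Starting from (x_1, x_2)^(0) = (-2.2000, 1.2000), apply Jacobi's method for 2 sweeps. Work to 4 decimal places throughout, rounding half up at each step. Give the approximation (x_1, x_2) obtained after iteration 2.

Iteration 1:
  x_1 = (-7 - (-3)·1.2000) / (4) = -0.8500
  x_2 = (-1 - (1)·-2.2000) / (2) = 0.6000
Iteration 2:
  x_1 = (-7 - (-3)·0.6000) / (4) = -1.3000
  x_2 = (-1 - (1)·-0.8500) / (2) = -0.0750

(-1.3000, -0.0750)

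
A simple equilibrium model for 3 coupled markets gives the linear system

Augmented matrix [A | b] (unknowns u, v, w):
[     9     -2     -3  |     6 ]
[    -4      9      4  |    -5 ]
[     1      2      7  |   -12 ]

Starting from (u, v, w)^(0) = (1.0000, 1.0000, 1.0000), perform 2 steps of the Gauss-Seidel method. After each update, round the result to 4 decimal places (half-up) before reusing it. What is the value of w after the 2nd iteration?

-1.7732

Iteration 1:
  u = (6 - (-2)·1.0000 - (-3)·1.0000) / (9) = 1.2222
  v = (-5 - (-4)·1.2222 - (4)·1.0000) / (9) = -0.4568
  w = (-12 - (1)·1.2222 - (2)·-0.4568) / (7) = -1.7584
Iteration 2:
  u = (6 - (-2)·-0.4568 - (-3)·-1.7584) / (9) = -0.0210
  v = (-5 - (-4)·-0.0210 - (4)·-1.7584) / (9) = 0.2166
  w = (-12 - (1)·-0.0210 - (2)·0.2166) / (7) = -1.7732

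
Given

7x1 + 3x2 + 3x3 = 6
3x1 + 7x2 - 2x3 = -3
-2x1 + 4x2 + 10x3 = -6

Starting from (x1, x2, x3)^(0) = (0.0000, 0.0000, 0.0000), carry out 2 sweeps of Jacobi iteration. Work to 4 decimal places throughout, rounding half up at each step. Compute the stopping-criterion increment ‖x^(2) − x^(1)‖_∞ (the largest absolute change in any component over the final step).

Iteration 1:
  x1 = (6 - (3)·0.0000 - (3)·0.0000) / (7) = 0.8571
  x2 = (-3 - (3)·0.0000 - (-2)·0.0000) / (7) = -0.4286
  x3 = (-6 - (-2)·0.0000 - (4)·0.0000) / (10) = -0.6000
Iteration 2:
  x1 = (6 - (3)·-0.4286 - (3)·-0.6000) / (7) = 1.2980
  x2 = (-3 - (3)·0.8571 - (-2)·-0.6000) / (7) = -0.9673
  x3 = (-6 - (-2)·0.8571 - (4)·-0.4286) / (10) = -0.2571
Change: (0.4409, -0.5387, 0.3429) → max |·| = 0.5387

0.5387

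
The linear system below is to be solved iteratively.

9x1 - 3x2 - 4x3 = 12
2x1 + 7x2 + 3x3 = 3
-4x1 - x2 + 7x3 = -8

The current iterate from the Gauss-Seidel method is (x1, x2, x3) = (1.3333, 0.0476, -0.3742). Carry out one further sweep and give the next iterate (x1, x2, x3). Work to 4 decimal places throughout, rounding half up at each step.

(1.1829, 0.2510, -0.4311)

One sweep:
  x1 = (12 - (-3)·0.0476 - (-4)·-0.3742) / (9) = 1.1829
  x2 = (3 - (2)·1.1829 - (3)·-0.3742) / (7) = 0.2510
  x3 = (-8 - (-4)·1.1829 - (-1)·0.2510) / (7) = -0.4311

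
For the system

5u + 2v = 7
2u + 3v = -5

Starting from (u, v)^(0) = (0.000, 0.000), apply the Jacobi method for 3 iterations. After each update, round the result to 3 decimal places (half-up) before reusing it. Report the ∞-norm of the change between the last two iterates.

Iteration 1:
  u = (7 - (2)·0.000) / (5) = 1.400
  v = (-5 - (2)·0.000) / (3) = -1.667
Iteration 2:
  u = (7 - (2)·-1.667) / (5) = 2.067
  v = (-5 - (2)·1.400) / (3) = -2.600
Iteration 3:
  u = (7 - (2)·-2.600) / (5) = 2.440
  v = (-5 - (2)·2.067) / (3) = -3.045
Change: (0.373, -0.445) → max |·| = 0.445

0.445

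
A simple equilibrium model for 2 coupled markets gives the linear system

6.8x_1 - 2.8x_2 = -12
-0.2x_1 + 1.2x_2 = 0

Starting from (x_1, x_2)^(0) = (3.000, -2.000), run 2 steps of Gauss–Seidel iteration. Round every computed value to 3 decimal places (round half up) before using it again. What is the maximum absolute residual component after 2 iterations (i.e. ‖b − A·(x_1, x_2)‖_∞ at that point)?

Iteration 1:
  x_1 = (-12 - (-2.8)·-2.000) / (6.8) = -2.588
  x_2 = (0 - (-0.2)·-2.588) / (1.2) = -0.431
Iteration 2:
  x_1 = (-12 - (-2.8)·-0.431) / (6.8) = -1.942
  x_2 = (0 - (-0.2)·-1.942) / (1.2) = -0.324
Residual b − A·x = (0.298, 0.000); ∞-norm = 0.298

0.298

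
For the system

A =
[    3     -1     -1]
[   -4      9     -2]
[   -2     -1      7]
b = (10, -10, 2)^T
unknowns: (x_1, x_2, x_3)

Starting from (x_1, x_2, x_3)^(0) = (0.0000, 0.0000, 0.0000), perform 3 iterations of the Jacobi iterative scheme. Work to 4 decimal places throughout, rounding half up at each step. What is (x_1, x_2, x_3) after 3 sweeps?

Iteration 1:
  x_1 = (10 - (-1)·0.0000 - (-1)·0.0000) / (3) = 3.3333
  x_2 = (-10 - (-4)·0.0000 - (-2)·0.0000) / (9) = -1.1111
  x_3 = (2 - (-2)·0.0000 - (-1)·0.0000) / (7) = 0.2857
Iteration 2:
  x_1 = (10 - (-1)·-1.1111 - (-1)·0.2857) / (3) = 3.0582
  x_2 = (-10 - (-4)·3.3333 - (-2)·0.2857) / (9) = 0.4338
  x_3 = (2 - (-2)·3.3333 - (-1)·-1.1111) / (7) = 1.0794
Iteration 3:
  x_1 = (10 - (-1)·0.4338 - (-1)·1.0794) / (3) = 3.8377
  x_2 = (-10 - (-4)·3.0582 - (-2)·1.0794) / (9) = 0.4880
  x_3 = (2 - (-2)·3.0582 - (-1)·0.4338) / (7) = 1.2215

(3.8377, 0.4880, 1.2215)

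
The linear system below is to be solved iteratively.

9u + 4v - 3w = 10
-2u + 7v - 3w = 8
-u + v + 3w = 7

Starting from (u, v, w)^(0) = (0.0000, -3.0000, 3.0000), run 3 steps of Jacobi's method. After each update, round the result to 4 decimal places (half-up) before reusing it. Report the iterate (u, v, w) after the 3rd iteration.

(0.4215, 2.6145, 1.5291)

Iteration 1:
  u = (10 - (4)·-3.0000 - (-3)·3.0000) / (9) = 3.4444
  v = (8 - (-2)·0.0000 - (-3)·3.0000) / (7) = 2.4286
  w = (7 - (-1)·0.0000 - (1)·-3.0000) / (3) = 3.3333
Iteration 2:
  u = (10 - (4)·2.4286 - (-3)·3.3333) / (9) = 1.1428
  v = (8 - (-2)·3.4444 - (-3)·3.3333) / (7) = 3.5555
  w = (7 - (-1)·3.4444 - (1)·2.4286) / (3) = 2.6719
Iteration 3:
  u = (10 - (4)·3.5555 - (-3)·2.6719) / (9) = 0.4215
  v = (8 - (-2)·1.1428 - (-3)·2.6719) / (7) = 2.6145
  w = (7 - (-1)·1.1428 - (1)·3.5555) / (3) = 1.5291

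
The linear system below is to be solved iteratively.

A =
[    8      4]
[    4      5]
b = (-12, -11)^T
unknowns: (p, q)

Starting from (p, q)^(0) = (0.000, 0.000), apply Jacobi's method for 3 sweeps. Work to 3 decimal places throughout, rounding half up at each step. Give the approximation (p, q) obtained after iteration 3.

Iteration 1:
  p = (-12 - (4)·0.000) / (8) = -1.500
  q = (-11 - (4)·0.000) / (5) = -2.200
Iteration 2:
  p = (-12 - (4)·-2.200) / (8) = -0.400
  q = (-11 - (4)·-1.500) / (5) = -1.000
Iteration 3:
  p = (-12 - (4)·-1.000) / (8) = -1.000
  q = (-11 - (4)·-0.400) / (5) = -1.880

(-1.000, -1.880)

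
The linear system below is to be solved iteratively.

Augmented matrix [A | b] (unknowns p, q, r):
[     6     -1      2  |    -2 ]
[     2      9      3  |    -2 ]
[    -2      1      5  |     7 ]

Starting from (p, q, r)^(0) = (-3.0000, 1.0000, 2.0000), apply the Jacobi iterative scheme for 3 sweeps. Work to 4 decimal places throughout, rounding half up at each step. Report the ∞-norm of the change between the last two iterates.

Iteration 1:
  p = (-2 - (-1)·1.0000 - (2)·2.0000) / (6) = -0.8333
  q = (-2 - (2)·-3.0000 - (3)·2.0000) / (9) = -0.2222
  r = (7 - (-2)·-3.0000 - (1)·1.0000) / (5) = 0.0000
Iteration 2:
  p = (-2 - (-1)·-0.2222 - (2)·0.0000) / (6) = -0.3704
  q = (-2 - (2)·-0.8333 - (3)·0.0000) / (9) = -0.0370
  r = (7 - (-2)·-0.8333 - (1)·-0.2222) / (5) = 1.1111
Iteration 3:
  p = (-2 - (-1)·-0.0370 - (2)·1.1111) / (6) = -0.7099
  q = (-2 - (2)·-0.3704 - (3)·1.1111) / (9) = -0.5103
  r = (7 - (-2)·-0.3704 - (1)·-0.0370) / (5) = 1.2592
Change: (-0.3395, -0.4733, 0.1481) → max |·| = 0.4733

0.4733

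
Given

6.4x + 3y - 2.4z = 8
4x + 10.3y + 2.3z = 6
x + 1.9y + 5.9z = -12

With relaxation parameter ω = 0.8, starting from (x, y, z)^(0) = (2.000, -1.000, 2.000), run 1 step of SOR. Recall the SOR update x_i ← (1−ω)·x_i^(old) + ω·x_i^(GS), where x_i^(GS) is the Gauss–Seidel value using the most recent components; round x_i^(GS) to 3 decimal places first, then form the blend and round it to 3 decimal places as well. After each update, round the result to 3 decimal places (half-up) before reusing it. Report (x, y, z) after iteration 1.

(2.375, -0.829, -1.335)

Iteration 1:
  x: GS value = (8 - (3)·-1.000 - (-2.4)·2.000) / (6.4) = 2.469;  x ← (1−ω)·2.000 + ω·2.469 = 2.375
  y: GS value = (6 - (4)·2.375 - (2.3)·2.000) / (10.3) = -0.786;  y ← (1−ω)·-1.000 + ω·-0.786 = -0.829
  z: GS value = (-12 - (1)·2.375 - (1.9)·-0.829) / (5.9) = -2.169;  z ← (1−ω)·2.000 + ω·-2.169 = -1.335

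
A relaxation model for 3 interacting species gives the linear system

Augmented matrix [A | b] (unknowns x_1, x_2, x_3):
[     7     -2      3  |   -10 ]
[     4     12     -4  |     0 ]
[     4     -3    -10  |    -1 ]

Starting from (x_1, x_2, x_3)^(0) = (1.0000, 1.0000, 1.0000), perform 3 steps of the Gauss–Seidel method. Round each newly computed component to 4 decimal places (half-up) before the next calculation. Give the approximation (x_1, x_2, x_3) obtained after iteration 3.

Iteration 1:
  x_1 = (-10 - (-2)·1.0000 - (3)·1.0000) / (7) = -1.5714
  x_2 = (0 - (4)·-1.5714 - (-4)·1.0000) / (12) = 0.8571
  x_3 = (-1 - (4)·-1.5714 - (-3)·0.8571) / (-10) = -0.7857
Iteration 2:
  x_1 = (-10 - (-2)·0.8571 - (3)·-0.7857) / (7) = -0.8470
  x_2 = (0 - (4)·-0.8470 - (-4)·-0.7857) / (12) = 0.0204
  x_3 = (-1 - (4)·-0.8470 - (-3)·0.0204) / (-10) = -0.2449
Iteration 3:
  x_1 = (-10 - (-2)·0.0204 - (3)·-0.2449) / (7) = -1.3178
  x_2 = (0 - (4)·-1.3178 - (-4)·-0.2449) / (12) = 0.3576
  x_3 = (-1 - (4)·-1.3178 - (-3)·0.3576) / (-10) = -0.5344

(-1.3178, 0.3576, -0.5344)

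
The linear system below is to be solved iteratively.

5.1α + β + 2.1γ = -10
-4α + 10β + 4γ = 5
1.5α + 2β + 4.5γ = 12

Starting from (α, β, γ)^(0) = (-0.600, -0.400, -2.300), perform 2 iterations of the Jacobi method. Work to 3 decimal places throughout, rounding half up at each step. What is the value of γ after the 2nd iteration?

2.454

Iteration 1:
  α = (-10 - (1)·-0.400 - (2.1)·-2.300) / (5.1) = -0.935
  β = (5 - (-4)·-0.600 - (4)·-2.300) / (10) = 1.180
  γ = (12 - (1.5)·-0.600 - (2)·-0.400) / (4.5) = 3.044
Iteration 2:
  α = (-10 - (1)·1.180 - (2.1)·3.044) / (5.1) = -3.446
  β = (5 - (-4)·-0.935 - (4)·3.044) / (10) = -1.092
  γ = (12 - (1.5)·-0.935 - (2)·1.180) / (4.5) = 2.454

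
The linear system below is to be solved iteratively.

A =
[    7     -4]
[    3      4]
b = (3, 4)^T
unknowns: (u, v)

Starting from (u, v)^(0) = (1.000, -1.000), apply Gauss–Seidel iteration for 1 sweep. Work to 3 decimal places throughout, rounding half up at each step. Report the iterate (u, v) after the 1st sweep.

Iteration 1:
  u = (3 - (-4)·-1.000) / (7) = -0.143
  v = (4 - (3)·-0.143) / (4) = 1.107

(-0.143, 1.107)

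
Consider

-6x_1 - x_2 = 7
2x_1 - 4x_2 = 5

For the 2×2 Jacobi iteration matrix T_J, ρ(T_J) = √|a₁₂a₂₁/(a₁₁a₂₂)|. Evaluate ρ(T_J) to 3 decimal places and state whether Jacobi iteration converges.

a₁₂a₂₁/(a₁₁a₂₂) = (-1)·(2) / ((-6)·(-4)) = -0.083333
ρ = √|-0.083333| = √0.083333 = 0.289
ρ < 1, so Jacobi converges

0.289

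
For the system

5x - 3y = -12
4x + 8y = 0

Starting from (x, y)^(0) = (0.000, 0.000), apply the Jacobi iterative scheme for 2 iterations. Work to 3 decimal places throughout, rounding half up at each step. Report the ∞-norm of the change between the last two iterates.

1.200

Iteration 1:
  x = (-12 - (-3)·0.000) / (5) = -2.400
  y = (0 - (4)·0.000) / (8) = 0.000
Iteration 2:
  x = (-12 - (-3)·0.000) / (5) = -2.400
  y = (0 - (4)·-2.400) / (8) = 1.200
Change: (0.000, 1.200) → max |·| = 1.200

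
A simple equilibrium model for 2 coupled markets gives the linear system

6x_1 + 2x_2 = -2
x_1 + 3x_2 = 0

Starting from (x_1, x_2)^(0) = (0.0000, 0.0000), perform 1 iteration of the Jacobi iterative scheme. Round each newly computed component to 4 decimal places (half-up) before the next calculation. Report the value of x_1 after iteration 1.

-0.3333

Iteration 1:
  x_1 = (-2 - (2)·0.0000) / (6) = -0.3333
  x_2 = (0 - (1)·0.0000) / (3) = 0.0000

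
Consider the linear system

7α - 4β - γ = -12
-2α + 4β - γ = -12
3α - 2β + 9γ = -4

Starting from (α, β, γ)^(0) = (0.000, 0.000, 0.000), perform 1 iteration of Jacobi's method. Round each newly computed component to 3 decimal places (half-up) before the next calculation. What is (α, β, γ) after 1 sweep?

(-1.714, -3.000, -0.444)

Iteration 1:
  α = (-12 - (-4)·0.000 - (-1)·0.000) / (7) = -1.714
  β = (-12 - (-2)·0.000 - (-1)·0.000) / (4) = -3.000
  γ = (-4 - (3)·0.000 - (-2)·0.000) / (9) = -0.444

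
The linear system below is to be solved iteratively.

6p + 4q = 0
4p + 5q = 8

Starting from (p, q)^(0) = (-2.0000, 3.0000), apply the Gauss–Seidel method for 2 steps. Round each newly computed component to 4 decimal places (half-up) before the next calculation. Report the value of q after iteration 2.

Iteration 1:
  p = (0 - (4)·3.0000) / (6) = -2.0000
  q = (8 - (4)·-2.0000) / (5) = 3.2000
Iteration 2:
  p = (0 - (4)·3.2000) / (6) = -2.1333
  q = (8 - (4)·-2.1333) / (5) = 3.3066

3.3066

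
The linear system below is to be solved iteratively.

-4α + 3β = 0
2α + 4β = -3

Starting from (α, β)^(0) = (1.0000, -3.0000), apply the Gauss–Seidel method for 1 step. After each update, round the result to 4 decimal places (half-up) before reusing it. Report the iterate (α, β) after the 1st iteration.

(-2.2500, 0.3750)

Iteration 1:
  α = (0 - (3)·-3.0000) / (-4) = -2.2500
  β = (-3 - (2)·-2.2500) / (4) = 0.3750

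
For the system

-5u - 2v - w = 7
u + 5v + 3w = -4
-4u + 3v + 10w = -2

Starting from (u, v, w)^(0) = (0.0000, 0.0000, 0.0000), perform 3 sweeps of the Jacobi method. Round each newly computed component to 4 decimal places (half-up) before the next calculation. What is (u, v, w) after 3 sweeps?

Iteration 1:
  u = (7 - (-2)·0.0000 - (-1)·0.0000) / (-5) = -1.4000
  v = (-4 - (1)·0.0000 - (3)·0.0000) / (5) = -0.8000
  w = (-2 - (-4)·0.0000 - (3)·0.0000) / (10) = -0.2000
Iteration 2:
  u = (7 - (-2)·-0.8000 - (-1)·-0.2000) / (-5) = -1.0400
  v = (-4 - (1)·-1.4000 - (3)·-0.2000) / (5) = -0.4000
  w = (-2 - (-4)·-1.4000 - (3)·-0.8000) / (10) = -0.5200
Iteration 3:
  u = (7 - (-2)·-0.4000 - (-1)·-0.5200) / (-5) = -1.1360
  v = (-4 - (1)·-1.0400 - (3)·-0.5200) / (5) = -0.2800
  w = (-2 - (-4)·-1.0400 - (3)·-0.4000) / (10) = -0.4960

(-1.1360, -0.2800, -0.4960)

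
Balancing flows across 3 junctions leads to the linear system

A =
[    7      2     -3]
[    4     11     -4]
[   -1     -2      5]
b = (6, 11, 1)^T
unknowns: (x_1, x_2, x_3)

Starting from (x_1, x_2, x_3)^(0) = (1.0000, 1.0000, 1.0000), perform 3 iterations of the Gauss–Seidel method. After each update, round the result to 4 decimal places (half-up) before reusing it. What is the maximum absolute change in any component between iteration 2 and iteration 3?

Iteration 1:
  x_1 = (6 - (2)·1.0000 - (-3)·1.0000) / (7) = 1.0000
  x_2 = (11 - (4)·1.0000 - (-4)·1.0000) / (11) = 1.0000
  x_3 = (1 - (-1)·1.0000 - (-2)·1.0000) / (5) = 0.8000
Iteration 2:
  x_1 = (6 - (2)·1.0000 - (-3)·0.8000) / (7) = 0.9143
  x_2 = (11 - (4)·0.9143 - (-4)·0.8000) / (11) = 0.9584
  x_3 = (1 - (-1)·0.9143 - (-2)·0.9584) / (5) = 0.7662
Iteration 3:
  x_1 = (6 - (2)·0.9584 - (-3)·0.7662) / (7) = 0.9117
  x_2 = (11 - (4)·0.9117 - (-4)·0.7662) / (11) = 0.9471
  x_3 = (1 - (-1)·0.9117 - (-2)·0.9471) / (5) = 0.7612
Change: (-0.0026, -0.0113, -0.0050) → max |·| = 0.0113

0.0113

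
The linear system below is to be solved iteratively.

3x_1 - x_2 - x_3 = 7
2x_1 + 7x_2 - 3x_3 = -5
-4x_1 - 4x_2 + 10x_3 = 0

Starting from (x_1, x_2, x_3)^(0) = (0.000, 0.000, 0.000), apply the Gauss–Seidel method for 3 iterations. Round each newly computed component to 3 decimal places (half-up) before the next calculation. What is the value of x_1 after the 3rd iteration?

Iteration 1:
  x_1 = (7 - (-1)·0.000 - (-1)·0.000) / (3) = 2.333
  x_2 = (-5 - (2)·2.333 - (-3)·0.000) / (7) = -1.381
  x_3 = (0 - (-4)·2.333 - (-4)·-1.381) / (10) = 0.381
Iteration 2:
  x_1 = (7 - (-1)·-1.381 - (-1)·0.381) / (3) = 2.000
  x_2 = (-5 - (2)·2.000 - (-3)·0.381) / (7) = -1.122
  x_3 = (0 - (-4)·2.000 - (-4)·-1.122) / (10) = 0.351
Iteration 3:
  x_1 = (7 - (-1)·-1.122 - (-1)·0.351) / (3) = 2.076
  x_2 = (-5 - (2)·2.076 - (-3)·0.351) / (7) = -1.157
  x_3 = (0 - (-4)·2.076 - (-4)·-1.157) / (10) = 0.368

2.076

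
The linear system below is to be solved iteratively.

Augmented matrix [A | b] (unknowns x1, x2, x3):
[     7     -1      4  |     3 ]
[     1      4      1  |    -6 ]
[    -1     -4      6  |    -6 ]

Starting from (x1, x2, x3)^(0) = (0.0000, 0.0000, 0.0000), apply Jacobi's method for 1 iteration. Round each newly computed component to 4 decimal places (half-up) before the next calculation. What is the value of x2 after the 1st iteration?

Iteration 1:
  x1 = (3 - (-1)·0.0000 - (4)·0.0000) / (7) = 0.4286
  x2 = (-6 - (1)·0.0000 - (1)·0.0000) / (4) = -1.5000
  x3 = (-6 - (-1)·0.0000 - (-4)·0.0000) / (6) = -1.0000

-1.5000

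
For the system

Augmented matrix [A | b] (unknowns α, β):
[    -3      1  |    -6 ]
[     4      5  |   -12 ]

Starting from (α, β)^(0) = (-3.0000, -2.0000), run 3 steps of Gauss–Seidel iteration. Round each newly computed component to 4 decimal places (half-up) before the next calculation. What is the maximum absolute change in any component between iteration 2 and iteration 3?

Iteration 1:
  α = (-6 - (1)·-2.0000) / (-3) = 1.3333
  β = (-12 - (4)·1.3333) / (5) = -3.4666
Iteration 2:
  α = (-6 - (1)·-3.4666) / (-3) = 0.8445
  β = (-12 - (4)·0.8445) / (5) = -3.0756
Iteration 3:
  α = (-6 - (1)·-3.0756) / (-3) = 0.9748
  β = (-12 - (4)·0.9748) / (5) = -3.1798
Change: (0.1303, -0.1042) → max |·| = 0.1303

0.1303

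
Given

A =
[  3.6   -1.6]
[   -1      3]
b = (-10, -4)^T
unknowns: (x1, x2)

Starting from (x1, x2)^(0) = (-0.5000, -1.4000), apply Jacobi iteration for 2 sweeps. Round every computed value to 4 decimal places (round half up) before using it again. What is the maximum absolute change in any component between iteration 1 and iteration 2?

Iteration 1:
  x1 = (-10 - (-1.6)·-1.4000) / (3.6) = -3.4000
  x2 = (-4 - (-1)·-0.5000) / (3) = -1.5000
Iteration 2:
  x1 = (-10 - (-1.6)·-1.5000) / (3.6) = -3.4444
  x2 = (-4 - (-1)·-3.4000) / (3) = -2.4667
Change: (-0.0444, -0.9667) → max |·| = 0.9667

0.9667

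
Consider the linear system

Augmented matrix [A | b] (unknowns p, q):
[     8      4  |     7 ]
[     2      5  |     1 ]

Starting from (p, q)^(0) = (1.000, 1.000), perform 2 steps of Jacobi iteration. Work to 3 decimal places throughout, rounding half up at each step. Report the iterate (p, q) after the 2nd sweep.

Iteration 1:
  p = (7 - (4)·1.000) / (8) = 0.375
  q = (1 - (2)·1.000) / (5) = -0.200
Iteration 2:
  p = (7 - (4)·-0.200) / (8) = 0.975
  q = (1 - (2)·0.375) / (5) = 0.050

(0.975, 0.050)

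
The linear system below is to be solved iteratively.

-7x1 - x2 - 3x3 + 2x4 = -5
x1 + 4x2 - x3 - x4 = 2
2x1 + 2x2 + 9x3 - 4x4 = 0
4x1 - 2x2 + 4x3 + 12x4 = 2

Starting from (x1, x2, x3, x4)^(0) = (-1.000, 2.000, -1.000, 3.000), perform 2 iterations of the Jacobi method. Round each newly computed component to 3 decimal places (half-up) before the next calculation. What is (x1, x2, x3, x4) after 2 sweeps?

(0.393, 0.641, -0.140, -0.567)

Iteration 1:
  x1 = (-5 - (-1)·2.000 - (-3)·-1.000 - (2)·3.000) / (-7) = 1.714
  x2 = (2 - (1)·-1.000 - (-1)·-1.000 - (-1)·3.000) / (4) = 1.250
  x3 = (0 - (2)·-1.000 - (2)·2.000 - (-4)·3.000) / (9) = 1.111
  x4 = (2 - (4)·-1.000 - (-2)·2.000 - (4)·-1.000) / (12) = 1.167
Iteration 2:
  x1 = (-5 - (-1)·1.250 - (-3)·1.111 - (2)·1.167) / (-7) = 0.393
  x2 = (2 - (1)·1.714 - (-1)·1.111 - (-1)·1.167) / (4) = 0.641
  x3 = (0 - (2)·1.714 - (2)·1.250 - (-4)·1.167) / (9) = -0.140
  x4 = (2 - (4)·1.714 - (-2)·1.250 - (4)·1.111) / (12) = -0.567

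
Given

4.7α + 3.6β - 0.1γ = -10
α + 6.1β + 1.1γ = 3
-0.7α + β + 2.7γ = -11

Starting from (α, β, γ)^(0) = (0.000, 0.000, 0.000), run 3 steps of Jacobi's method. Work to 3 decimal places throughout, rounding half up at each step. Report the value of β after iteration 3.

1.784

Iteration 1:
  α = (-10 - (3.6)·0.000 - (-0.1)·0.000) / (4.7) = -2.128
  β = (3 - (1)·0.000 - (1.1)·0.000) / (6.1) = 0.492
  γ = (-11 - (-0.7)·0.000 - (1)·0.000) / (2.7) = -4.074
Iteration 2:
  α = (-10 - (3.6)·0.492 - (-0.1)·-4.074) / (4.7) = -2.591
  β = (3 - (1)·-2.128 - (1.1)·-4.074) / (6.1) = 1.575
  γ = (-11 - (-0.7)·-2.128 - (1)·0.492) / (2.7) = -4.808
Iteration 3:
  α = (-10 - (3.6)·1.575 - (-0.1)·-4.808) / (4.7) = -3.436
  β = (3 - (1)·-2.591 - (1.1)·-4.808) / (6.1) = 1.784
  γ = (-11 - (-0.7)·-2.591 - (1)·1.575) / (2.7) = -5.329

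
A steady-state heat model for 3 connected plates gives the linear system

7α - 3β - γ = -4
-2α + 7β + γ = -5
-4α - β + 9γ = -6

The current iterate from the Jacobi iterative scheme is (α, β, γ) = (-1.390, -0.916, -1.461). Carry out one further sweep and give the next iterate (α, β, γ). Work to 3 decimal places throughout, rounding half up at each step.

(-1.173, -0.903, -1.386)

One sweep:
  α = (-4 - (-3)·-0.916 - (-1)·-1.461) / (7) = -1.173
  β = (-5 - (-2)·-1.390 - (1)·-1.461) / (7) = -0.903
  γ = (-6 - (-4)·-1.390 - (-1)·-0.916) / (9) = -1.386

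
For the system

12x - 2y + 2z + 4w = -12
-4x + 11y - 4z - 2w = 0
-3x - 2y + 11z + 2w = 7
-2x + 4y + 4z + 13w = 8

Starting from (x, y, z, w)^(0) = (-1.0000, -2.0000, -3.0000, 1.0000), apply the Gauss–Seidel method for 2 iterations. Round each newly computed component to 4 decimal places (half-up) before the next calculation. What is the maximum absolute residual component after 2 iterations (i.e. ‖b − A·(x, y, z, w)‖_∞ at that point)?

Iteration 1:
  x = (-12 - (-2)·-2.0000 - (2)·-3.0000 - (4)·1.0000) / (12) = -1.1667
  y = (0 - (-4)·-1.1667 - (-4)·-3.0000 - (-2)·1.0000) / (11) = -1.3333
  z = (7 - (-3)·-1.1667 - (-2)·-1.3333 - (2)·1.0000) / (11) = -0.1061
  w = (8 - (-2)·-1.1667 - (4)·-1.3333 - (4)·-0.1061) / (13) = 0.8788
Iteration 2:
  x = (-12 - (-2)·-1.3333 - (2)·-0.1061 - (4)·0.8788) / (12) = -1.4975
  y = (0 - (-4)·-1.4975 - (-4)·-0.1061 - (-2)·0.8788) / (11) = -0.4233
  z = (7 - (-3)·-1.4975 - (-2)·-0.4233 - (2)·0.8788) / (11) = -0.0088
  w = (8 - (-2)·-1.4975 - (4)·-0.4233 - (4)·-0.0088) / (13) = 0.5180
Residual b − A·x = (3.0690, -0.3329, 0.7217, -0.0006); ∞-norm = 3.0690

3.0690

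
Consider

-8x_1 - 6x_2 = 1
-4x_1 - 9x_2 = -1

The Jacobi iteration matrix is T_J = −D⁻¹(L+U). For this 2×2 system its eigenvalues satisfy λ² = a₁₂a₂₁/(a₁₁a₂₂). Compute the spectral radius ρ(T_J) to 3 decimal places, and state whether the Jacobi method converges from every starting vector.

a₁₂a₂₁/(a₁₁a₂₂) = (-6)·(-4) / ((-8)·(-9)) = 0.333333
ρ = √|0.333333| = √0.333333 = 0.577
ρ < 1, so Jacobi converges

0.577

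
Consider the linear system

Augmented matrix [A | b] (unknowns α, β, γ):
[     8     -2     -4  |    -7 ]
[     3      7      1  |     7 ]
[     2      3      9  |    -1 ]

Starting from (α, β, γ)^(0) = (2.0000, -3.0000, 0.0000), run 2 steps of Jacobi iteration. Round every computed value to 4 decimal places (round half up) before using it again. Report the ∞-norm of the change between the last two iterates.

Iteration 1:
  α = (-7 - (-2)·-3.0000 - (-4)·0.0000) / (8) = -1.6250
  β = (7 - (3)·2.0000 - (1)·0.0000) / (7) = 0.1429
  γ = (-1 - (2)·2.0000 - (3)·-3.0000) / (9) = 0.4444
Iteration 2:
  α = (-7 - (-2)·0.1429 - (-4)·0.4444) / (8) = -0.6171
  β = (7 - (3)·-1.6250 - (1)·0.4444) / (7) = 1.6329
  γ = (-1 - (2)·-1.6250 - (3)·0.1429) / (9) = 0.2024
Change: (1.0079, 1.4900, -0.2420) → max |·| = 1.4900

1.4900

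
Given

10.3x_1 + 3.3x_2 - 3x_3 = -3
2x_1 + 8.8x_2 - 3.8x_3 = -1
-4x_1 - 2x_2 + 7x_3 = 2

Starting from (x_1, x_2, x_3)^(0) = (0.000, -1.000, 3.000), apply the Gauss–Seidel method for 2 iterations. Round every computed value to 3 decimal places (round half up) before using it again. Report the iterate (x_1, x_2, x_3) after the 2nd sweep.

(-0.289, 0.419, 0.240)

Iteration 1:
  x_1 = (-3 - (3.3)·-1.000 - (-3)·3.000) / (10.3) = 0.903
  x_2 = (-1 - (2)·0.903 - (-3.8)·3.000) / (8.8) = 0.977
  x_3 = (2 - (-4)·0.903 - (-2)·0.977) / (7) = 1.081
Iteration 2:
  x_1 = (-3 - (3.3)·0.977 - (-3)·1.081) / (10.3) = -0.289
  x_2 = (-1 - (2)·-0.289 - (-3.8)·1.081) / (8.8) = 0.419
  x_3 = (2 - (-4)·-0.289 - (-2)·0.419) / (7) = 0.240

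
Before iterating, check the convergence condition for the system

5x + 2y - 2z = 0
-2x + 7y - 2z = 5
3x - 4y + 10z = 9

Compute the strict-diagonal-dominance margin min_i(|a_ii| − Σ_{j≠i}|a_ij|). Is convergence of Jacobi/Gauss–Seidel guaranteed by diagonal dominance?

1

row 1: |5| − (2+2) = 1
row 2: |7| − (2+2) = 3
row 3: |10| − (3+4) = 3
minimum over rows = 1 → strictly diagonally dominant (convergence guaranteed)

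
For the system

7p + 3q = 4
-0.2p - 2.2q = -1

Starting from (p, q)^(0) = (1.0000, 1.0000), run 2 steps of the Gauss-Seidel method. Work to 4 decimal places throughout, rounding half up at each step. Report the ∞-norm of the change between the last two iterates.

Iteration 1:
  p = (4 - (3)·1.0000) / (7) = 0.1429
  q = (-1 - (-0.2)·0.1429) / (-2.2) = 0.4416
Iteration 2:
  p = (4 - (3)·0.4416) / (7) = 0.3822
  q = (-1 - (-0.2)·0.3822) / (-2.2) = 0.4198
Change: (0.2393, -0.0218) → max |·| = 0.2393

0.2393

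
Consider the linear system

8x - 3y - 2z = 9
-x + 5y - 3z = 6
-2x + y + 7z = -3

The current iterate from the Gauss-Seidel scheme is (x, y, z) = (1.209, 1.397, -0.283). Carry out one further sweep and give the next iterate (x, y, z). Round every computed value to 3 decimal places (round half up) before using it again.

(1.578, 1.346, -0.170)

One sweep:
  x = (9 - (-3)·1.397 - (-2)·-0.283) / (8) = 1.578
  y = (6 - (-1)·1.578 - (-3)·-0.283) / (5) = 1.346
  z = (-3 - (-2)·1.578 - (1)·1.346) / (7) = -0.170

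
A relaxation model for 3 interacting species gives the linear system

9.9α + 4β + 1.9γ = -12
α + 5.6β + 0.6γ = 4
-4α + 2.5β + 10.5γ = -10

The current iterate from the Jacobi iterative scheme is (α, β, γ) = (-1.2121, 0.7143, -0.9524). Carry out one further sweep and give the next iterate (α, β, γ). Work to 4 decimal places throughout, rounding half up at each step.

(-1.3179, 1.0328, -1.5842)

One sweep:
  α = (-12 - (4)·0.7143 - (1.9)·-0.9524) / (9.9) = -1.3179
  β = (4 - (1)·-1.2121 - (0.6)·-0.9524) / (5.6) = 1.0328
  γ = (-10 - (-4)·-1.2121 - (2.5)·0.7143) / (10.5) = -1.5842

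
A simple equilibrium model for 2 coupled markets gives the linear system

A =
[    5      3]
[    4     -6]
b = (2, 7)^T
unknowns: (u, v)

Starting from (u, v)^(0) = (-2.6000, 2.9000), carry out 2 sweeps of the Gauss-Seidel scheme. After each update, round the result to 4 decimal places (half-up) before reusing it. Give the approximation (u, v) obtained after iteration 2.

(1.6360, -0.0760)

Iteration 1:
  u = (2 - (3)·2.9000) / (5) = -1.3400
  v = (7 - (4)·-1.3400) / (-6) = -2.0600
Iteration 2:
  u = (2 - (3)·-2.0600) / (5) = 1.6360
  v = (7 - (4)·1.6360) / (-6) = -0.0760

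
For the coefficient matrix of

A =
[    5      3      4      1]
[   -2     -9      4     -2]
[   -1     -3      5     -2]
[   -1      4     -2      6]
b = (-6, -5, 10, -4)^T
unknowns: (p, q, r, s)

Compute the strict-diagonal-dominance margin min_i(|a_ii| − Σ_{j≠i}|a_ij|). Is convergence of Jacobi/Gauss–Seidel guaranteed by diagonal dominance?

row 1: |5| − (3+4+1) = -3
row 2: |-9| − (2+4+2) = 1
row 3: |5| − (1+3+2) = -1
row 4: |6| − (1+4+2) = -1
minimum over rows = -3 → not strictly diagonally dominant

-3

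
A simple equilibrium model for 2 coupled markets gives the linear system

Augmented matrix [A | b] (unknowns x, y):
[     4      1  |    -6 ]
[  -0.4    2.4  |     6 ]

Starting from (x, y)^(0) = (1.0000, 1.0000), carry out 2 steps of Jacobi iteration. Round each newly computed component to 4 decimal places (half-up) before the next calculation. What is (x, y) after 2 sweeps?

Iteration 1:
  x = (-6 - (1)·1.0000) / (4) = -1.7500
  y = (6 - (-0.4)·1.0000) / (2.4) = 2.6667
Iteration 2:
  x = (-6 - (1)·2.6667) / (4) = -2.1667
  y = (6 - (-0.4)·-1.7500) / (2.4) = 2.2083

(-2.1667, 2.2083)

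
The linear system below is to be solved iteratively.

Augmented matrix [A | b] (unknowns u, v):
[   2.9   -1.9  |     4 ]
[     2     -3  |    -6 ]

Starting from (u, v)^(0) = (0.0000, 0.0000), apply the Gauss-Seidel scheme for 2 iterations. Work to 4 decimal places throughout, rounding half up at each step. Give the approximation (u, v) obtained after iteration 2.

Iteration 1:
  u = (4 - (-1.9)·0.0000) / (2.9) = 1.3793
  v = (-6 - (2)·1.3793) / (-3) = 2.9195
Iteration 2:
  u = (4 - (-1.9)·2.9195) / (2.9) = 3.2921
  v = (-6 - (2)·3.2921) / (-3) = 4.1947

(3.2921, 4.1947)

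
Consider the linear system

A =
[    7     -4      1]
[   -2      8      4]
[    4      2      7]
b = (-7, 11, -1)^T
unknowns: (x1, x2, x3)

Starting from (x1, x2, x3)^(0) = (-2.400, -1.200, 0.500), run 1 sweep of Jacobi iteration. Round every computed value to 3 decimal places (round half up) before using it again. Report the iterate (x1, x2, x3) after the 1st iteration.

(-1.757, 0.525, 1.571)

Iteration 1:
  x1 = (-7 - (-4)·-1.200 - (1)·0.500) / (7) = -1.757
  x2 = (11 - (-2)·-2.400 - (4)·0.500) / (8) = 0.525
  x3 = (-1 - (4)·-2.400 - (2)·-1.200) / (7) = 1.571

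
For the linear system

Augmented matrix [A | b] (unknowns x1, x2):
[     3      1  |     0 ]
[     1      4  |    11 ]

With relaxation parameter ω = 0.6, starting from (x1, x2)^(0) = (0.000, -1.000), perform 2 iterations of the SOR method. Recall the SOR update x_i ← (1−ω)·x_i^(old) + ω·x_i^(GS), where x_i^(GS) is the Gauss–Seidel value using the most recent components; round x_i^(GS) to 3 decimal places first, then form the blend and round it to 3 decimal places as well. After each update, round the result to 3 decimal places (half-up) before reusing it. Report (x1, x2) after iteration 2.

(-0.164, 2.163)

Iteration 1:
  x1: GS value = (0 - (1)·-1.000) / (3) = 0.333;  x1 ← (1−ω)·0.000 + ω·0.333 = 0.200
  x2: GS value = (11 - (1)·0.200) / (4) = 2.700;  x2 ← (1−ω)·-1.000 + ω·2.700 = 1.220
Iteration 2:
  x1: GS value = (0 - (1)·1.220) / (3) = -0.407;  x1 ← (1−ω)·0.200 + ω·-0.407 = -0.164
  x2: GS value = (11 - (1)·-0.164) / (4) = 2.791;  x2 ← (1−ω)·1.220 + ω·2.791 = 2.163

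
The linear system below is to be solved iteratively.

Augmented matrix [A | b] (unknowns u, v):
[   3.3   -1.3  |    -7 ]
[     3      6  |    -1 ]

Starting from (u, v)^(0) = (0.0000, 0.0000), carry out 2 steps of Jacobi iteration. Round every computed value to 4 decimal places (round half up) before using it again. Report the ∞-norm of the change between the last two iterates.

1.0606

Iteration 1:
  u = (-7 - (-1.3)·0.0000) / (3.3) = -2.1212
  v = (-1 - (3)·0.0000) / (6) = -0.1667
Iteration 2:
  u = (-7 - (-1.3)·-0.1667) / (3.3) = -2.1869
  v = (-1 - (3)·-2.1212) / (6) = 0.8939
Change: (-0.0657, 1.0606) → max |·| = 1.0606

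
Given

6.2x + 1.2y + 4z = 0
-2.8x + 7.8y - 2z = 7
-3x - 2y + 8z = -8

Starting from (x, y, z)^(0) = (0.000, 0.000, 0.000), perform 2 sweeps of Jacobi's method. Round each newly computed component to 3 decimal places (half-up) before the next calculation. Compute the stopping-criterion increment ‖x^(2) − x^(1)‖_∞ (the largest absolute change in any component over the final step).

0.472

Iteration 1:
  x = (0 - (1.2)·0.000 - (4)·0.000) / (6.2) = 0.000
  y = (7 - (-2.8)·0.000 - (-2)·0.000) / (7.8) = 0.897
  z = (-8 - (-3)·0.000 - (-2)·0.000) / (8) = -1.000
Iteration 2:
  x = (0 - (1.2)·0.897 - (4)·-1.000) / (6.2) = 0.472
  y = (7 - (-2.8)·0.000 - (-2)·-1.000) / (7.8) = 0.641
  z = (-8 - (-3)·0.000 - (-2)·0.897) / (8) = -0.776
Change: (0.472, -0.256, 0.224) → max |·| = 0.472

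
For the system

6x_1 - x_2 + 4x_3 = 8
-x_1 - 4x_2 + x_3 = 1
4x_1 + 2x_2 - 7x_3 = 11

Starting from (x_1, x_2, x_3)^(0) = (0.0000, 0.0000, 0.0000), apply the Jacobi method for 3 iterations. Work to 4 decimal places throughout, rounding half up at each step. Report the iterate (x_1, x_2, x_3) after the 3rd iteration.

(1.7580, -1.0551, -0.5136)

Iteration 1:
  x_1 = (8 - (-1)·0.0000 - (4)·0.0000) / (6) = 1.3333
  x_2 = (1 - (-1)·0.0000 - (1)·0.0000) / (-4) = -0.2500
  x_3 = (11 - (4)·0.0000 - (2)·0.0000) / (-7) = -1.5714
Iteration 2:
  x_1 = (8 - (-1)·-0.2500 - (4)·-1.5714) / (6) = 2.3393
  x_2 = (1 - (-1)·1.3333 - (1)·-1.5714) / (-4) = -0.9762
  x_3 = (11 - (4)·1.3333 - (2)·-0.2500) / (-7) = -0.8810
Iteration 3:
  x_1 = (8 - (-1)·-0.9762 - (4)·-0.8810) / (6) = 1.7580
  x_2 = (1 - (-1)·2.3393 - (1)·-0.8810) / (-4) = -1.0551
  x_3 = (11 - (4)·2.3393 - (2)·-0.9762) / (-7) = -0.5136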